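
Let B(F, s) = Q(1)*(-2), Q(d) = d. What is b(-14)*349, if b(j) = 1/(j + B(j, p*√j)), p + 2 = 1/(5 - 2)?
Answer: -349/16 ≈ -21.813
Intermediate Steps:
p = -5/3 (p = -2 + 1/(5 - 2) = -2 + 1/3 = -2 + ⅓ = -5/3 ≈ -1.6667)
B(F, s) = -2 (B(F, s) = 1*(-2) = -2)
b(j) = 1/(-2 + j) (b(j) = 1/(j - 2) = 1/(-2 + j))
b(-14)*349 = 349/(-2 - 14) = 349/(-16) = -1/16*349 = -349/16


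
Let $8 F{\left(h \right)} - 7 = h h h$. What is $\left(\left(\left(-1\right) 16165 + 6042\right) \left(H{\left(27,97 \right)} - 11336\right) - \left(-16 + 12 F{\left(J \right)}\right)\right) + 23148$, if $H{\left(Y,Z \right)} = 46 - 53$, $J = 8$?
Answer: $\frac{229695149}{2} \approx 1.1485 \cdot 10^{8}$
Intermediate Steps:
$H{\left(Y,Z \right)} = -7$
$F{\left(h \right)} = \frac{7}{8} + \frac{h^{3}}{8}$ ($F{\left(h \right)} = \frac{7}{8} + \frac{h h h}{8} = \frac{7}{8} + \frac{h^{2} h}{8} = \frac{7}{8} + \frac{h^{3}}{8}$)
$\left(\left(\left(-1\right) 16165 + 6042\right) \left(H{\left(27,97 \right)} - 11336\right) - \left(-16 + 12 F{\left(J \right)}\right)\right) + 23148 = \left(\left(\left(-1\right) 16165 + 6042\right) \left(-7 - 11336\right) + \left(- 12 \left(\frac{7}{8} + \frac{8^{3}}{8}\right) + 16\right)\right) + 23148 = \left(\left(-16165 + 6042\right) \left(-11343\right) + \left(- 12 \left(\frac{7}{8} + \frac{1}{8} \cdot 512\right) + 16\right)\right) + 23148 = \left(\left(-10123\right) \left(-11343\right) + \left(- 12 \left(\frac{7}{8} + 64\right) + 16\right)\right) + 23148 = \left(114825189 + \left(\left(-12\right) \frac{519}{8} + 16\right)\right) + 23148 = \left(114825189 + \left(- \frac{1557}{2} + 16\right)\right) + 23148 = \left(114825189 - \frac{1525}{2}\right) + 23148 = \frac{229648853}{2} + 23148 = \frac{229695149}{2}$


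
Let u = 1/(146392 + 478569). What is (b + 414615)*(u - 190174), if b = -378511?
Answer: -4291008534322152/624961 ≈ -6.8660e+9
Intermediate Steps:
u = 1/624961 ≈ 1.6001e-6
(b + 414615)*(u - 190174) = (-378511 + 414615)*(1/624961 - 190174) = 36104*(-118851333213/624961) = -4291008534322152/624961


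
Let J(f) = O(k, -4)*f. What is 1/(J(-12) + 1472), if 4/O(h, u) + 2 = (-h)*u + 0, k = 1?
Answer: 1/1448 ≈ 0.00069061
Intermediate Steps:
O(h, u) = 4/(-2 - h*u) (O(h, u) = 4/(-2 + ((-h)*u + 0)) = 4/(-2 + (-h*u + 0)) = 4/(-2 - h*u))
J(f) = 2*f (J(f) = (-4/(2 + 1*(-4)))*f = (-4/(2 - 4))*f = (-4/(-2))*f = (-4*(-1/2))*f = 2*f)
1/(J(-12) + 1472) = 1/(2*(-12) + 1472) = 1/(-24 + 1472) = 1/1448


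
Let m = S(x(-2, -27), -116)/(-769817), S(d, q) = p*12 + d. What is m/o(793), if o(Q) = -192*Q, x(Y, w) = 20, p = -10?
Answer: -25/29302314288 ≈ -8.5318e-10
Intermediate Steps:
S(d, q) = -120 + d (S(d, q) = -10*12 + d = -120 + d)
m = 100/769817 (m = (-120 + 20)/(-769817) = -100*(-1/769817) = 100/769817 ≈ 0.00012990)
m/o(793) = 100/(769817*((-192*793))) = (100/769817)/(-152256) = (100/769817)*(-1/152256) = -25/29302314288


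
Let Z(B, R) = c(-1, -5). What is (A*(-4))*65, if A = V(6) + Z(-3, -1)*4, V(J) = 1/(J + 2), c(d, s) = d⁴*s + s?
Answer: 20735/2 ≈ 10368.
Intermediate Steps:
c(d, s) = s + s*d⁴ (c(d, s) = s*d⁴ + s = s + s*d⁴)
V(J) = 1/(2 + J)
Z(B, R) = -10 (Z(B, R) = -5*(1 + (-1)⁴) = -5*(1 + 1) = -5*2 = -10)
A = -319/8 (A = 1/(2 + 6) - 10*4 = 1/8 - 40 = ⅛ - 40 = -319/8 ≈ -39.875)
(A*(-4))*65 = -319/8*(-4)*65 = (319/2)*65 = 20735/2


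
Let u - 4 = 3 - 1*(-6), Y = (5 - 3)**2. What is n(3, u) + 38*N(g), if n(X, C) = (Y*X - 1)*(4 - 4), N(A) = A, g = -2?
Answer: -76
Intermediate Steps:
Y = 4 (Y = 2**2 = 4)
u = 13 (u = 4 + (3 - 1*(-6)) = 4 + (3 + 6) = 4 + 9 = 13)
n(X, C) = 0 (n(X, C) = (4*X - 1)*(4 - 4) = (-1 + 4*X)*0 = 0)
n(3, u) + 38*N(g) = 0 + 38*(-2) = 0 - 76 = -76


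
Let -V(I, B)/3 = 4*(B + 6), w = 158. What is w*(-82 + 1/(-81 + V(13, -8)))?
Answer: -738650/57 ≈ -12959.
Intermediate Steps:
V(I, B) = -72 - 12*B (V(I, B) = -12*(B + 6) = -12*(6 + B) = -3*(24 + 4*B) = -72 - 12*B)
w*(-82 + 1/(-81 + V(13, -8))) = 158*(-82 + 1/(-81 + (-72 - 12*(-8)))) = 158*(-82 + 1/(-81 + (-72 + 96))) = 158*(-82 + 1/(-81 + 24)) = 158*(-82 + 1/(-57)) = 158*(-82 - 1/57) = 158*(-4675/57) = -738650/57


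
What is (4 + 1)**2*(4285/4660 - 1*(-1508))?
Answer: 35157825/932 ≈ 37723.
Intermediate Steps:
(4 + 1)**2*(4285/4660 - 1*(-1508)) = 5**2*(4285*(1/4660) + 1508) = 25*(857/932 + 1508) = 25*(1406313/932) = 35157825/932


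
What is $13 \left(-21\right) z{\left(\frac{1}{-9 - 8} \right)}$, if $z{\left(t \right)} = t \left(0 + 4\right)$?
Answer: $\frac{1092}{17} \approx 64.235$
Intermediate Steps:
$z{\left(t \right)} = 4 t$ ($z{\left(t \right)} = t 4 = 4 t$)
$13 \left(-21\right) z{\left(\frac{1}{-9 - 8} \right)} = 13 \left(-21\right) \frac{4}{-9 - 8} = - 273 \frac{4}{-17} = - 273 \cdot 4 \left(- \frac{1}{17}\right) = \left(-273\right) \left(- \frac{4}{17}\right) = \frac{1092}{17}$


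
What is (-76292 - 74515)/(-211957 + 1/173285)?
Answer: 26132590995/36728968744 ≈ 0.71150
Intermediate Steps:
(-76292 - 74515)/(-211957 + 1/173285) = -150807/(-211957 + 1/173285) = -150807/(-36728968744/173285) = -150807*(-173285/36728968744) = 26132590995/36728968744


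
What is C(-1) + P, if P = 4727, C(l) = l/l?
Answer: 4728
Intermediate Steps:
C(l) = 1
C(-1) + P = 1 + 4727 = 4728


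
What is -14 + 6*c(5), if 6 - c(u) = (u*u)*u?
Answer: -728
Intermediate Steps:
c(u) = 6 - u³ (c(u) = 6 - u*u*u = 6 - u²*u = 6 - u³)
-14 + 6*c(5) = -14 + 6*(6 - 1*5³) = -14 + 6*(6 - 1*125) = -14 + 6*(6 - 125) = -14 + 6*(-119) = -14 - 714 = -728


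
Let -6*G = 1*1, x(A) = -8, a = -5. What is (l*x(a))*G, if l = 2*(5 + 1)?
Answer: 16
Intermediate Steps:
G = -1/6 ≈ -0.16667
l = 12 (l = 2*6 = 12)
(l*x(a))*G = (12*(-8))*(-1/6) = -96*(-1/6) = 16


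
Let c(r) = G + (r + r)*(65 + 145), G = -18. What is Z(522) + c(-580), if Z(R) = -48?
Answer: -243666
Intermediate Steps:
c(r) = -18 + 420*r (c(r) = -18 + (r + r)*(65 + 145) = -18 + (2*r)*210 = -18 + 420*r)
Z(522) + c(-580) = -48 + (-18 + 420*(-580)) = -48 + (-18 - 243600) = -48 - 243618 = -243666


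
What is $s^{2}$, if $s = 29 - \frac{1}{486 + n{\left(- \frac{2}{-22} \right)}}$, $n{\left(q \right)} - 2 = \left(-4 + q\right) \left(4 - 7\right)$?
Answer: $\frac{25408997604}{30217009} \approx 840.88$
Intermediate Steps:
$n{\left(q \right)} = 14 - 3 q$ ($n{\left(q \right)} = 2 + \left(-4 + q\right) \left(4 - 7\right) = 2 + \left(-4 + q\right) \left(-3\right) = 2 - \left(-12 + 3 q\right) = 14 - 3 q$)
$s = \frac{159402}{5497}$ ($s = 29 - \frac{1}{486 + \left(14 - 3 \left(- \frac{2}{-22}\right)\right)} = 29 - \frac{1}{486 + \left(14 - 3 \left(\left(-2\right) \left(- \frac{1}{22}\right)\right)\right)} = 29 - \frac{1}{486 + \left(14 - \frac{3}{11}\right)} = 29 - \frac{1}{486 + \frac{151}{11}} = 29 - \frac{1}{\frac{5497}{11}} = 29 - \frac{11}{5497} = \frac{159402}{5497} \approx 28.998$)
$s^{2} = \left(\frac{159402}{5497}\right)^{2} = \frac{25408997604}{30217009}$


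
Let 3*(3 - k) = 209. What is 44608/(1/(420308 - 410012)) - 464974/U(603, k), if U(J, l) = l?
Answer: 45929094261/100 ≈ 4.5929e+8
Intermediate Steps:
k = -200/3 (k = 3 - 1/3*209 = 3 - 209/3 = -200/3 ≈ -66.667)
44608/(1/(420308 - 410012)) - 464974/U(603, k) = 44608/(1/(420308 - 410012)) - 464974/(-200/3) = 44608/(1/10296) - 464974*(-3/200) = 44608/(1/10296) + 697461/100 = 44608*10296 + 697461/100 = 459283968 + 697461/100 = 45929094261/100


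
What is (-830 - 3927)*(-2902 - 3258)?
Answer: 29303120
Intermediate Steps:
(-830 - 3927)*(-2902 - 3258) = -4757*(-6160) = 29303120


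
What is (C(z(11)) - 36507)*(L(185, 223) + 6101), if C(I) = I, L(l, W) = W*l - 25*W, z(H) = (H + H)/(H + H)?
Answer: -1525257186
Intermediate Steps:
z(H) = 1 (z(H) = (2*H)/((2*H)) = (2*H)*(1/(2*H)) = 1)
L(l, W) = -25*W + W*l
(C(z(11)) - 36507)*(L(185, 223) + 6101) = (1 - 36507)*(223*(-25 + 185) + 6101) = -36506*(223*160 + 6101) = -36506*(35680 + 6101) = -36506*41781 = -1525257186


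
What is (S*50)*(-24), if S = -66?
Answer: 79200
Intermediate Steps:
(S*50)*(-24) = -66*50*(-24) = -3300*(-24) = 79200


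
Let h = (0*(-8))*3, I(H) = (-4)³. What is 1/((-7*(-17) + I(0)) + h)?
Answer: 1/55 ≈ 0.018182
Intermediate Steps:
I(H) = -64
h = 0 (h = 0*3 = 0)
1/((-7*(-17) + I(0)) + h) = 1/((-7*(-17) - 64) + 0) = 1/((119 - 64) + 0) = 1/(55 + 0) = 1/55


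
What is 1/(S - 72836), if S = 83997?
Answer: 1/11161 ≈ 8.9598e-5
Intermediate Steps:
1/(S - 72836) = 1/(83997 - 72836) = 1/11161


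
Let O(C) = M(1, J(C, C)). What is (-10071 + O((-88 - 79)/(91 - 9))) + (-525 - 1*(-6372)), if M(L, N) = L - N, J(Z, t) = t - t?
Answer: -4223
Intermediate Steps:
J(Z, t) = 0
O(C) = 1 (O(C) = 1 - 1*0 = 1 + 0 = 1)
(-10071 + O((-88 - 79)/(91 - 9))) + (-525 - 1*(-6372)) = (-10071 + 1) + (-525 - 1*(-6372)) = -10070 + (-525 + 6372) = -10070 + 5847 = -4223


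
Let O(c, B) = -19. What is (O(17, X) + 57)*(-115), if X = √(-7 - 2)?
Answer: -4370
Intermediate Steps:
X = 3*I (X = √(-9) = 3*I ≈ 3.0*I)
(O(17, X) + 57)*(-115) = (-19 + 57)*(-115) = 38*(-115) = -4370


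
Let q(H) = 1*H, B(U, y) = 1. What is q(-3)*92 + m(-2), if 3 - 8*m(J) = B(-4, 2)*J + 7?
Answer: -1105/4 ≈ -276.25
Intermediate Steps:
q(H) = H
m(J) = -½ - J/8 (m(J) = 3/8 - (1*J + 7)/8 = 3/8 - (J + 7)/8 = 3/8 - (7 + J)/8 = 3/8 + (-7/8 - J/8) = -½ - J/8)
q(-3)*92 + m(-2) = -3*92 + (-½ - ⅛*(-2)) = -276 + (-½ + ¼) = -276 - ¼ = -1105/4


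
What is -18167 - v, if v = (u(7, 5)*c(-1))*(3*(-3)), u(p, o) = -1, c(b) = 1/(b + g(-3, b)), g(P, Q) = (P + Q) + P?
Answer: -145327/8 ≈ -18166.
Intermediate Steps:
g(P, Q) = Q + 2*P
c(b) = 1/(-6 + 2*b) (c(b) = 1/(b + (b + 2*(-3))) = 1/(b + (b - 6)) = 1/(b + (-6 + b)) = 1/(-6 + 2*b))
v = -9/8 (v = (-1/(2*(-3 - 1)))*(3*(-3)) = -1/(2*(-4))*(-9) = -(-1)/(2*4)*(-9) = -1*(-1/8)*(-9) = (1/8)*(-9) = -9/8 ≈ -1.1250)
-18167 - v = -18167 - 1*(-9/8) = -18167 + 9/8 = -145327/8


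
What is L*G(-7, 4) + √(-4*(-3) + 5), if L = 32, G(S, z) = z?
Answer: 128 + √17 ≈ 132.12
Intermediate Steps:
L*G(-7, 4) + √(-4*(-3) + 5) = 32*4 + √(-4*(-3) + 5) = 128 + √(12 + 5) = 128 + √17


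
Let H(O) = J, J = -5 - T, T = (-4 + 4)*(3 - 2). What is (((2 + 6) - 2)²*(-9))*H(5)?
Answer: 1620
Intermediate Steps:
T = 0 (T = 0*1 = 0)
J = -5 (J = -5 - 1*0 = -5 + 0 = -5)
H(O) = -5
(((2 + 6) - 2)²*(-9))*H(5) = (((2 + 6) - 2)²*(-9))*(-5) = ((8 - 2)²*(-9))*(-5) = (6²*(-9))*(-5) = (36*(-9))*(-5) = -324*(-5) = 1620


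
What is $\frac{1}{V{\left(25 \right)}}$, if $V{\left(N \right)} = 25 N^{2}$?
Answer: $\frac{1}{15625} \approx 6.4 \cdot 10^{-5}$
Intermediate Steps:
$\frac{1}{V{\left(25 \right)}} = \frac{1}{25 \cdot 25^{2}} = \frac{1}{25 \cdot 625} = \frac{1}{15625}$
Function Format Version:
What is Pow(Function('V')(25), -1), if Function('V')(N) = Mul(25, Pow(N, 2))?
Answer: Rational(1, 15625) ≈ 6.4000e-5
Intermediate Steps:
Pow(Function('V')(25), -1) = Pow(Mul(25, Pow(25, 2)), -1) = Pow(Mul(25, 625), -1) = Pow(15625, -1) = Rational(1, 15625)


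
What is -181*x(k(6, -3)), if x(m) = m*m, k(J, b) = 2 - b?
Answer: -4525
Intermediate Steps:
x(m) = m²
-181*x(k(6, -3)) = -181*(2 - 1*(-3))² = -181*(2 + 3)² = -181*5² = -181*25 = -4525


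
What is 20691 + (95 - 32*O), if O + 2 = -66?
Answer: 22962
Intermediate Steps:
O = -68 (O = -2 - 66 = -68)
20691 + (95 - 32*O) = 20691 + (95 - 32*(-68)) = 20691 + (95 + 2176) = 20691 + 2271 = 22962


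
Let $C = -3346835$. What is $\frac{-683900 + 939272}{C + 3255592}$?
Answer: $- \frac{255372}{91243} \approx -2.7988$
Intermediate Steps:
$\frac{-683900 + 939272}{C + 3255592} = \frac{-683900 + 939272}{-3346835 + 3255592} = \frac{255372}{-91243} = 255372 \left(- \frac{1}{91243}\right) = - \frac{255372}{91243}$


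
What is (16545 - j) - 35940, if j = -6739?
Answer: -12656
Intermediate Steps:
(16545 - j) - 35940 = (16545 - 1*(-6739)) - 35940 = (16545 + 6739) - 35940 = 23284 - 35940 = -12656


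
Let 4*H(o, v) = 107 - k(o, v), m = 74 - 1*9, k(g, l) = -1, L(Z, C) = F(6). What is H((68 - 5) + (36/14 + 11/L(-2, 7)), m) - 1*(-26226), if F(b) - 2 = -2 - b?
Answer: 26253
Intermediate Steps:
F(b) = -b (F(b) = 2 + (-2 - b) = -b)
L(Z, C) = -6 (L(Z, C) = -1*6 = -6)
m = 65 (m = 74 - 9 = 65)
H(o, v) = 27 (H(o, v) = (107 - 1*(-1))/4 = (107 + 1)/4 = (¼)*108 = 27)
H((68 - 5) + (36/14 + 11/L(-2, 7)), m) - 1*(-26226) = 27 - 1*(-26226) = 27 + 26226 = 26253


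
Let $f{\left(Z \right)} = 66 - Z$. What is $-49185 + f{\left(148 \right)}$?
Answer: $-49267$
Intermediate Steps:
$-49185 + f{\left(148 \right)} = -49185 + \left(66 - 148\right) = -49185 - 82 = -49267$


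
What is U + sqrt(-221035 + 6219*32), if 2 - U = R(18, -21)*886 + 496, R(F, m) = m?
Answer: 18112 + I*sqrt(22027) ≈ 18112.0 + 148.42*I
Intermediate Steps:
U = 18112 (U = 2 - (-21*886 + 496) = 2 - (-18606 + 496) = 2 - 1*(-18110) = 2 + 18110 = 18112)
U + sqrt(-221035 + 6219*32) = 18112 + sqrt(-221035 + 6219*32) = 18112 + sqrt(-221035 + 199008) = 18112 + sqrt(-22027) = 18112 + I*sqrt(22027)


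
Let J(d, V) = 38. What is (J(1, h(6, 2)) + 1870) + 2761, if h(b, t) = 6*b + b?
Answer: 4669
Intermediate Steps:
h(b, t) = 7*b
(J(1, h(6, 2)) + 1870) + 2761 = (38 + 1870) + 2761 = 1908 + 2761 = 4669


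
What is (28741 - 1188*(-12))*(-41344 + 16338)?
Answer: -1075182982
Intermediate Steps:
(28741 - 1188*(-12))*(-41344 + 16338) = (28741 + 14256)*(-25006) = 42997*(-25006) = -1075182982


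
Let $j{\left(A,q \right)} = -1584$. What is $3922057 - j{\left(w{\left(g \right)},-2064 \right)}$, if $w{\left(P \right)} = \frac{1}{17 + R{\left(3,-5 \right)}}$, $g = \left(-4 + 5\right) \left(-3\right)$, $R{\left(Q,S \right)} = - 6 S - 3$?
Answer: $3923641$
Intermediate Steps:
$R{\left(Q,S \right)} = -3 - 6 S$
$g = -3$ ($g = 1 \left(-3\right) = -3$)
$w{\left(P \right)} = \frac{1}{44}$ ($w{\left(P \right)} = \frac{1}{17 - -27} = \frac{1}{17 + \left(-3 + 30\right)} = \frac{1}{17 + 27} = \frac{1}{44}$)
$3922057 - j{\left(w{\left(g \right)},-2064 \right)} = 3922057 - -1584 = 3922057 + 1584 = 3923641$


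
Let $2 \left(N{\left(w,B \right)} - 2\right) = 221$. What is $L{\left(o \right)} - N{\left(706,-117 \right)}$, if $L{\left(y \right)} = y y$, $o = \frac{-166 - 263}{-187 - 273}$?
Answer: $- \frac{23620959}{211600} \approx -111.63$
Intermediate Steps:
$N{\left(w,B \right)} = \frac{225}{2}$ ($N{\left(w,B \right)} = 2 + \frac{1}{2} \cdot 221 = 2 + \frac{221}{2} = \frac{225}{2}$)
$o = \frac{429}{460}$ ($o = - \frac{429}{-460} = \left(-429\right) \left(- \frac{1}{460}\right) = \frac{429}{460} \approx 0.93261$)
$L{\left(y \right)} = y^{2}$
$L{\left(o \right)} - N{\left(706,-117 \right)} = \left(\frac{429}{460}\right)^{2} - \frac{225}{2} = \frac{184041}{211600} - \frac{225}{2} = - \frac{23620959}{211600}$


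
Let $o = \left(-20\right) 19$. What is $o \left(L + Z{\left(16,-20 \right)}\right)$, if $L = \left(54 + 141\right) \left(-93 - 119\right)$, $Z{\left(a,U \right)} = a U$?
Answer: $15830800$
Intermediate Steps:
$Z{\left(a,U \right)} = U a$
$o = -380$
$L = -41340$ ($L = 195 \left(-212\right) = -41340$)
$o \left(L + Z{\left(16,-20 \right)}\right) = - 380 \left(-41340 - 320\right) = \left(-380\right) \left(-41660\right) = 15830800$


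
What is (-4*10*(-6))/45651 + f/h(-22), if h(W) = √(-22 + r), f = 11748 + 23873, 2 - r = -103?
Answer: 80/15217 + 35621*√83/83 ≈ 3909.9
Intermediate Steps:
r = 105 (r = 2 - 1*(-103) = 2 + 103 = 105)
f = 35621
h(W) = √83 (h(W) = √(-22 + 105) = √83)
(-4*10*(-6))/45651 + f/h(-22) = (-4*10*(-6))/45651 + 35621/(√83) = -40*(-6)*(1/45651) + 35621*(√83/83) = 240*(1/45651) + 35621*√83/83 = 80/15217 + 35621*√83/83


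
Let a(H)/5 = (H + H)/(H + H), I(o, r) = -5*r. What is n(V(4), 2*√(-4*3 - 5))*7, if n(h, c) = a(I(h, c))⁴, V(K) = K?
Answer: 4375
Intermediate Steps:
a(H) = 5 (a(H) = 5*((H + H)/(H + H)) = 5*((2*H)/((2*H))) = 5*((2*H)*(1/(2*H))) = 5*1 = 5)
n(h, c) = 625 (n(h, c) = 5⁴ = 625)
n(V(4), 2*√(-4*3 - 5))*7 = 625*7 = 4375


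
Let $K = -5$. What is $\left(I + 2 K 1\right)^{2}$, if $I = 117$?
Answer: $11449$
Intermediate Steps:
$\left(I + 2 K 1\right)^{2} = \left(117 + 2 \left(-5\right) 1\right)^{2} = \left(117 - 10\right)^{2} = 107^{2} = 11449$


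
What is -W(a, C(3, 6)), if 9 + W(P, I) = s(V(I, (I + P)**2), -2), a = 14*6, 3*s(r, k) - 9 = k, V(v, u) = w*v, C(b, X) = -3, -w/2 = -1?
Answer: 20/3 ≈ 6.6667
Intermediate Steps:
w = 2 (w = -2*(-1) = 2)
V(v, u) = 2*v
s(r, k) = 3 + k/3
a = 84
W(P, I) = -20/3 (W(P, I) = -9 + (3 + (1/3)*(-2)) = -9 + (3 - 2/3) = -9 + 7/3 = -20/3)
-W(a, C(3, 6)) = -1*(-20/3) = 20/3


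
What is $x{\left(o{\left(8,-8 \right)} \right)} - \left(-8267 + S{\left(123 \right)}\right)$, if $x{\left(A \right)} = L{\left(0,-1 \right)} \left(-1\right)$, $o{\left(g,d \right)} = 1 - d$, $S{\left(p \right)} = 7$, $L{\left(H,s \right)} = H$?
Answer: $8260$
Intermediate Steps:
$x{\left(A \right)} = 0$ ($x{\left(A \right)} = 0 \left(-1\right) = 0$)
$x{\left(o{\left(8,-8 \right)} \right)} - \left(-8267 + S{\left(123 \right)}\right) = 0 - \left(-8267 + 7\right) = 0 - -8260 = 0 + 8260 = 8260$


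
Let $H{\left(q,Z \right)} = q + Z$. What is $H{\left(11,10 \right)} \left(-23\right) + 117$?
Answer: $-366$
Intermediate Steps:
$H{\left(q,Z \right)} = Z + q$
$H{\left(11,10 \right)} \left(-23\right) + 117 = \left(10 + 11\right) \left(-23\right) + 117 = 21 \left(-23\right) + 117 = -483 + 117 = -366$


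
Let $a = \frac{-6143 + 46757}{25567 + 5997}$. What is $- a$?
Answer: $- \frac{20307}{15782} \approx -1.2867$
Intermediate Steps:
$a = \frac{20307}{15782}$ ($a = \frac{40614}{31564} = 40614 \cdot \frac{1}{31564} = \frac{20307}{15782} \approx 1.2867$)
$- a = \left(-1\right) \frac{20307}{15782} = - \frac{20307}{15782}$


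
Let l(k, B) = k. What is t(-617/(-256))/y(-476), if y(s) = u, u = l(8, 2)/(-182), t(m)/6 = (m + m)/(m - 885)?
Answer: 168441/225943 ≈ 0.74550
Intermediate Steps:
t(m) = 12*m/(-885 + m) (t(m) = 6*((m + m)/(m - 885)) = 6*((2*m)/(-885 + m)) = 6*(2*m/(-885 + m)) = 12*m/(-885 + m))
u = -4/91 (u = 8/(-182) = 8*(-1/182) = -4/91 ≈ -0.043956)
y(s) = -4/91
t(-617/(-256))/y(-476) = (12*(-617/(-256))/(-885 - 617/(-256)))/(-4/91) = (12*(-617*(-1/256))/(-885 - 617*(-1/256)))*(-91/4) = (12*(617/256)/(-885 + 617/256))*(-91/4) = (12*(617/256)/(-225943/256))*(-91/4) = (12*(617/256)*(-256/225943))*(-91/4) = -7404/225943*(-91/4) = 168441/225943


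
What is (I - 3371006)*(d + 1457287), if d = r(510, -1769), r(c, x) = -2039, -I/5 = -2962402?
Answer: 16649498188992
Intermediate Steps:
I = 14812010 (I = -5*(-2962402) = 14812010)
d = -2039
(I - 3371006)*(d + 1457287) = (14812010 - 3371006)*(-2039 + 1457287) = 11441004*1455248 = 16649498188992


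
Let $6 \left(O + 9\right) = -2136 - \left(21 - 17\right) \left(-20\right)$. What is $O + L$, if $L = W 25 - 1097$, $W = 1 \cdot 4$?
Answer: $- \frac{4046}{3} \approx -1348.7$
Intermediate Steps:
$W = 4$
$L = -997$ ($L = 4 \cdot 25 - 1097 = 100 - 1097 = -997$)
$O = - \frac{1055}{3}$ ($O = -9 + \frac{-2136 - \left(21 - 17\right) \left(-20\right)}{6} = -9 + \frac{-2136 - 4 \left(-20\right)}{6} = -9 + \frac{-2136 - -80}{6} = -9 + \frac{-2136 + 80}{6} = -9 + \frac{1}{6} \left(-2056\right) = -9 - \frac{1028}{3} = - \frac{1055}{3} \approx -351.67$)
$O + L = - \frac{1055}{3} - 997 = - \frac{4046}{3}$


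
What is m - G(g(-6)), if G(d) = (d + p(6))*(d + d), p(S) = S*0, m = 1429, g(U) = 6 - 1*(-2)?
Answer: 1301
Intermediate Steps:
g(U) = 8 (g(U) = 6 + 2 = 8)
p(S) = 0
G(d) = 2*d² (G(d) = (d + 0)*(d + d) = d*(2*d) = 2*d²)
m - G(g(-6)) = 1429 - 2*8² = 1429 - 2*64 = 1429 - 1*128 = 1429 - 128 = 1301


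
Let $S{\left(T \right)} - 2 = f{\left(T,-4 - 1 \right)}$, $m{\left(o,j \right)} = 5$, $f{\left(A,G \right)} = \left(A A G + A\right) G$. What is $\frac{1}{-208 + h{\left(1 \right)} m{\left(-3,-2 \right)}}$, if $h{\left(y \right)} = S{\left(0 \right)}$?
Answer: $- \frac{1}{198} \approx -0.0050505$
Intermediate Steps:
$f{\left(A,G \right)} = G \left(A + G A^{2}\right)$ ($f{\left(A,G \right)} = \left(A^{2} G + A\right) G = \left(G A^{2} + A\right) G = \left(A + G A^{2}\right) G = G \left(A + G A^{2}\right)$)
$S{\left(T \right)} = 2 - 5 T \left(1 - 5 T\right)$ ($S{\left(T \right)} = 2 + T \left(-4 - 1\right) \left(1 + T \left(-4 - 1\right)\right) = 2 + T \left(-5\right) \left(1 + T \left(-5\right)\right) = 2 + T \left(-5\right) \left(1 - 5 T\right) = 2 - 5 T \left(1 - 5 T\right)$)
$h{\left(y \right)} = 2$ ($h{\left(y \right)} = 2 + 5 \cdot 0 \left(-1 + 5 \cdot 0\right) = 2 + 5 \cdot 0 \left(-1 + 0\right) = 2 + 5 \cdot 0 \left(-1\right) = 2 + 0 = 2$)
$\frac{1}{-208 + h{\left(1 \right)} m{\left(-3,-2 \right)}} = \frac{1}{-208 + 2 \cdot 5} = \frac{1}{-208 + 10} = \frac{1}{-198} = - \frac{1}{198}$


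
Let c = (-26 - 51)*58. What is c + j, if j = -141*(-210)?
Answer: 25144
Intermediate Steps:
j = 29610
c = -4466 (c = -77*58 = -4466)
c + j = -4466 + 29610 = 25144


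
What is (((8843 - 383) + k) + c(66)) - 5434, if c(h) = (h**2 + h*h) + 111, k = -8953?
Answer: 2896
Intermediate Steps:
c(h) = 111 + 2*h**2 (c(h) = (h**2 + h**2) + 111 = 2*h**2 + 111 = 111 + 2*h**2)
(((8843 - 383) + k) + c(66)) - 5434 = (((8843 - 383) - 8953) + (111 + 2*66**2)) - 5434 = ((8460 - 8953) + (111 + 2*4356)) - 5434 = (-493 + (111 + 8712)) - 5434 = (-493 + 8823) - 5434 = 8330 - 5434 = 2896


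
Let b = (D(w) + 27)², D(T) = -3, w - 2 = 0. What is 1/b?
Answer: 1/576 ≈ 0.0017361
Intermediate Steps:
w = 2 (w = 2 + 0 = 2)
b = 576 (b = (-3 + 27)² = 24² = 576)
1/b = 1/576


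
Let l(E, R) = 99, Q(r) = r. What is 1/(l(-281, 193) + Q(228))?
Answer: 1/327 ≈ 0.0030581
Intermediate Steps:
1/(l(-281, 193) + Q(228)) = 1/(99 + 228) = 1/327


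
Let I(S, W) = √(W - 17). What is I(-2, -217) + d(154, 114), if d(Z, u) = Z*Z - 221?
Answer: 23495 + 3*I*√26 ≈ 23495.0 + 15.297*I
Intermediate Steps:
d(Z, u) = -221 + Z² (d(Z, u) = Z² - 221 = -221 + Z²)
I(S, W) = √(-17 + W)
I(-2, -217) + d(154, 114) = √(-17 - 217) + (-221 + 154²) = √(-234) + (-221 + 23716) = 3*I*√26 + 23495 = 23495 + 3*I*√26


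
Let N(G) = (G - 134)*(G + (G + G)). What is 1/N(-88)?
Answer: 1/58608 ≈ 1.7063e-5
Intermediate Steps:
N(G) = 3*G*(-134 + G) (N(G) = (-134 + G)*(G + 2*G) = (-134 + G)*(3*G) = 3*G*(-134 + G))
1/N(-88) = 1/(3*(-88)*(-134 - 88)) = 1/(3*(-88)*(-222)) = 1/58608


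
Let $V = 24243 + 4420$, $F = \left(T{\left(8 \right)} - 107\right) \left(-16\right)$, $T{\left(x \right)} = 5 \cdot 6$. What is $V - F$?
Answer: $27431$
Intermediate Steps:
$T{\left(x \right)} = 30$
$F = 1232$ ($F = \left(30 - 107\right) \left(-16\right) = \left(-77\right) \left(-16\right) = 1232$)
$V = 28663$
$V - F = 28663 - 1232 = 27431$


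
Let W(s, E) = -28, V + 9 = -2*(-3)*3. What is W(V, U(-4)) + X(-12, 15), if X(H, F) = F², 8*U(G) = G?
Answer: 197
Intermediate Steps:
V = 9 (V = -9 - 2*(-3)*3 = -9 + 6*3 = -9 + 18 = 9)
U(G) = G/8
W(V, U(-4)) + X(-12, 15) = -28 + 15² = -28 + 225 = 197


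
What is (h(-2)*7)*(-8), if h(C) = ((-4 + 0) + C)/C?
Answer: -168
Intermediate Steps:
h(C) = (-4 + C)/C
(h(-2)*7)*(-8) = (((-4 - 2)/(-2))*7)*(-8) = (-½*(-6)*7)*(-8) = (3*7)*(-8) = 21*(-8) = -168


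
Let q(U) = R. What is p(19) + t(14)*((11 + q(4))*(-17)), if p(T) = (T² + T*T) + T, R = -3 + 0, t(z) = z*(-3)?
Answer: 6453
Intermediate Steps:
t(z) = -3*z
R = -3
q(U) = -3
p(T) = T + 2*T² (p(T) = (T² + T²) + T = 2*T² + T = T + 2*T²)
p(19) + t(14)*((11 + q(4))*(-17)) = 19*(1 + 2*19) + (-3*14)*((11 - 3)*(-17)) = 19*(1 + 38) - 336*(-17) = 19*39 - 42*(-136) = 741 + 5712 = 6453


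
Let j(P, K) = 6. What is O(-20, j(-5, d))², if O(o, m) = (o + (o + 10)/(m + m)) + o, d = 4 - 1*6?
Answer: 60025/36 ≈ 1667.4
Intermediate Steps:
d = -2 (d = 4 - 6 = -2)
O(o, m) = 2*o + (10 + o)/(2*m) (O(o, m) = (o + (10 + o)/((2*m))) + o = (o + (10 + o)*(1/(2*m))) + o = (o + (10 + o)/(2*m)) + o = 2*o + (10 + o)/(2*m))
O(-20, j(-5, d))² = ((½)*(10 - 20 + 4*6*(-20))/6)² = ((½)*(⅙)*(10 - 20 - 480))² = ((½)*(⅙)*(-490))² = (-245/6)² = 60025/36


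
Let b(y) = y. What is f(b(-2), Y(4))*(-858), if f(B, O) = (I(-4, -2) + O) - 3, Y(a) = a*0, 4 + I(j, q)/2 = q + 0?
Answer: 12870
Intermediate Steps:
I(j, q) = -8 + 2*q (I(j, q) = -8 + 2*(q + 0) = -8 + 2*q)
Y(a) = 0
f(B, O) = -15 + O (f(B, O) = ((-8 + 2*(-2)) + O) - 3 = ((-8 - 4) + O) - 3 = (-12 + O) - 3 = -15 + O)
f(b(-2), Y(4))*(-858) = (-15 + 0)*(-858) = -15*(-858) = 12870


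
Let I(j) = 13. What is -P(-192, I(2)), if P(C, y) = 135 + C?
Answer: 57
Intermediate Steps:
-P(-192, I(2)) = -(135 - 192) = -1*(-57) = 57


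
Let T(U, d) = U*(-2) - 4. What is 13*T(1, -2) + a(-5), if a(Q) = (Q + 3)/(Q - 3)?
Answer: -311/4 ≈ -77.750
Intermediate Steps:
T(U, d) = -4 - 2*U (T(U, d) = -2*U - 4 = -4 - 2*U)
a(Q) = (3 + Q)/(-3 + Q)
13*T(1, -2) + a(-5) = 13*(-4 - 2*1) + (3 - 5)/(-3 - 5) = 13*(-4 - 2) - 2/(-8) = 13*(-6) - ⅛*(-2) = -78 + ¼ = -311/4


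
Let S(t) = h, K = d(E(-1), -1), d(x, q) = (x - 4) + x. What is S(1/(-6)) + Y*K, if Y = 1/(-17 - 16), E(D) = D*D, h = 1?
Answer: 35/33 ≈ 1.0606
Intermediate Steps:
E(D) = D²
d(x, q) = -4 + 2*x (d(x, q) = (-4 + x) + x = -4 + 2*x)
K = -2 (K = -4 + 2*(-1)² = -4 + 2*1 = -4 + 2 = -2)
Y = -1/33 (Y = 1/(-33) = -1/33 ≈ -0.030303)
S(t) = 1
S(1/(-6)) + Y*K = 1 - 1/33*(-2) = 1 + 2/33 = 35/33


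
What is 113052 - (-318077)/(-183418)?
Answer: 20735453659/183418 ≈ 1.1305e+5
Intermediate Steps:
113052 - (-318077)/(-183418) = 113052 - (-318077)*(-1)/183418 = 113052 - 1*318077/183418 = 113052 - 318077/183418 = 20735453659/183418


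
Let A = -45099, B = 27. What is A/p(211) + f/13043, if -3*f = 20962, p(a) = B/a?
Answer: -4596886255/13043 ≈ -3.5244e+5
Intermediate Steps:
p(a) = 27/a
f = -20962/3 (f = -⅓*20962 = -20962/3 ≈ -6987.3)
A/p(211) + f/13043 = -45099/(27/211) - 20962/3/13043 = -45099/(27*(1/211)) - 20962/3*1/13043 = -45099/27/211 - 20962/39129 = -45099*211/27 - 20962/39129 = -1057321/3 - 20962/39129 = -4596886255/13043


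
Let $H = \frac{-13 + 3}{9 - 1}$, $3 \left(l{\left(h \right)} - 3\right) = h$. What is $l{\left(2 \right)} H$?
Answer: $- \frac{55}{12} \approx -4.5833$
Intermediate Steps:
$l{\left(h \right)} = 3 + \frac{h}{3}$
$H = - \frac{5}{4}$ ($H = - \frac{10}{8} = \left(-10\right) \frac{1}{8} = - \frac{5}{4} \approx -1.25$)
$l{\left(2 \right)} H = \left(3 + \frac{1}{3} \cdot 2\right) \left(- \frac{5}{4}\right) = \left(3 + \frac{2}{3}\right) \left(- \frac{5}{4}\right) = \frac{11}{3} \left(- \frac{5}{4}\right) = - \frac{55}{12}$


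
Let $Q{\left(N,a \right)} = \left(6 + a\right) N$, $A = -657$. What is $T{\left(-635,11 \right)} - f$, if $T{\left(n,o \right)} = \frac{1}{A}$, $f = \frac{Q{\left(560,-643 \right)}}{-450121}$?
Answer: $- \frac{33545023}{42247071} \approx -0.79402$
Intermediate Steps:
$Q{\left(N,a \right)} = N \left(6 + a\right)$
$f = \frac{50960}{64303}$ ($f = \frac{560 \left(6 - 643\right)}{-450121} = 560 \left(-637\right) \left(- \frac{1}{450121}\right) = \left(-356720\right) \left(- \frac{1}{450121}\right) = \frac{50960}{64303} \approx 0.7925$)
$T{\left(n,o \right)} = - \frac{1}{657}$ ($T{\left(n,o \right)} = \frac{1}{-657} = - \frac{1}{657}$)
$T{\left(-635,11 \right)} - f = - \frac{1}{657} - \frac{50960}{64303} = - \frac{33545023}{42247071}$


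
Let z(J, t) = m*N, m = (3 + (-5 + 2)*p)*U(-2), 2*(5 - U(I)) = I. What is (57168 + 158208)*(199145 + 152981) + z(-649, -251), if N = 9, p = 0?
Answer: 75839489538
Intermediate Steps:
U(I) = 5 - I/2
m = 18 (m = (3 + (-5 + 2)*0)*(5 - ½*(-2)) = (3 - 3*0)*(5 + 1) = (3 + 0)*6 = 3*6 = 18)
z(J, t) = 162 (z(J, t) = 18*9 = 162)
(57168 + 158208)*(199145 + 152981) + z(-649, -251) = (57168 + 158208)*(199145 + 152981) + 162 = 215376*352126 + 162 = 75839489376 + 162 = 75839489538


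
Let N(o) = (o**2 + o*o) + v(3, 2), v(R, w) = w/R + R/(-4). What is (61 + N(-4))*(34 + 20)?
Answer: 10035/2 ≈ 5017.5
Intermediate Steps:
v(R, w) = -R/4 + w/R (v(R, w) = w/R + R*(-1/4) = w/R - R/4 = -R/4 + w/R)
N(o) = -1/12 + 2*o**2 (N(o) = (o**2 + o*o) + (-1/4*3 + 2/3) = (o**2 + o**2) + (-3/4 + 2*(1/3)) = 2*o**2 + (-3/4 + 2/3) = 2*o**2 - 1/12 = -1/12 + 2*o**2)
(61 + N(-4))*(34 + 20) = (61 + (-1/12 + 2*(-4)**2))*(34 + 20) = (61 + (-1/12 + 2*16))*54 = (61 + (-1/12 + 32))*54 = (61 + 383/12)*54 = (1115/12)*54 = 10035/2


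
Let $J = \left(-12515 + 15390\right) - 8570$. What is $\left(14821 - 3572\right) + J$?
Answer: $5554$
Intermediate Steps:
$J = -5695$ ($J = 2875 - 8570 = -5695$)
$\left(14821 - 3572\right) + J = \left(14821 - 3572\right) - 5695 = 11249 - 5695 = 5554$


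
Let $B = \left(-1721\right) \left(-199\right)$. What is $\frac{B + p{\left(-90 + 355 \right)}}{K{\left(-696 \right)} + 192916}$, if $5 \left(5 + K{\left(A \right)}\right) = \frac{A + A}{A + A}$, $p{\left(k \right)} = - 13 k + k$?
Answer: $\frac{1696495}{964556} \approx 1.7588$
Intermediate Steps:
$B = 342479$
$p{\left(k \right)} = - 12 k$
$K{\left(A \right)} = - \frac{24}{5}$ ($K{\left(A \right)} = -5 + \frac{\left(A + A\right) \frac{1}{A + A}}{5} = -5 + \frac{2 A \frac{1}{2 A}}{5} = -5 + \frac{1}{5} \cdot 1 = -5 + \frac{1}{5} = - \frac{24}{5}$)
$\frac{B + p{\left(-90 + 355 \right)}}{K{\left(-696 \right)} + 192916} = \frac{342479 - 12 \left(-90 + 355\right)}{- \frac{24}{5} + 192916} = \frac{342479 - 3180}{\frac{964556}{5}} = \left(342479 - 3180\right) \frac{5}{964556} = 339299 \cdot \frac{5}{964556} = \frac{1696495}{964556}$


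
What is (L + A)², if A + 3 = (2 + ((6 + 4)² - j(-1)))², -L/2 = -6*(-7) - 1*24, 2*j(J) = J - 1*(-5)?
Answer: 99221521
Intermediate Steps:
j(J) = 5/2 + J/2 (j(J) = (J - 1*(-5))/2 = (J + 5)/2 = (5 + J)/2 = 5/2 + J/2)
L = -36 (L = -2*(-6*(-7) - 1*24) = -2*(42 - 24) = -2*18 = -36)
A = 9997 (A = -3 + (2 + ((6 + 4)² - (5/2 + (½)*(-1))))² = -3 + (2 + (10² - (5/2 - ½)))² = -3 + (2 + (100 - 1*2))² = -3 + (2 + (100 - 2))² = -3 + (2 + 98)² = -3 + 100² = -3 + 10000 = 9997)
(L + A)² = (-36 + 9997)² = 9961² = 99221521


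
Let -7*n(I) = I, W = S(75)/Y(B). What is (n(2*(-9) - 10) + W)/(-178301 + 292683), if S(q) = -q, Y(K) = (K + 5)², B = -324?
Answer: 406969/11639626702 ≈ 3.4964e-5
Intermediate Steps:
Y(K) = (5 + K)²
W = -75/101761 (W = (-1*75)/((5 - 324)²) = -75/((-319)²) = -75/101761 ≈ -0.00073702)
n(I) = -I/7
(n(2*(-9) - 10) + W)/(-178301 + 292683) = (-(2*(-9) - 10)/7 - 75/101761)/(-178301 + 292683) = (-(-18 - 10)/7 - 75/101761)/114382 = (-⅐*(-28) - 75/101761)*(1/114382) = (4 - 75/101761)*(1/114382) = (406969/101761)*(1/114382) = 406969/11639626702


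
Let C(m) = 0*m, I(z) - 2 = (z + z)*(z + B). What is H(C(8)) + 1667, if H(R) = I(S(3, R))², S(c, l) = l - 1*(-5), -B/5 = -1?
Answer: 12071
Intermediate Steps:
B = 5 (B = -5*(-1) = 5)
S(c, l) = 5 + l (S(c, l) = l + 5 = 5 + l)
I(z) = 2 + 2*z*(5 + z) (I(z) = 2 + (z + z)*(z + 5) = 2 + (2*z)*(5 + z) = 2 + 2*z*(5 + z))
C(m) = 0
H(R) = (52 + 2*(5 + R)² + 10*R)² (H(R) = (2 + 2*(5 + R)² + 10*(5 + R))² = (2 + 2*(5 + R)² + (50 + 10*R))² = (52 + 2*(5 + R)² + 10*R)²)
H(C(8)) + 1667 = 4*(26 + (5 + 0)² + 5*0)² + 1667 = 4*(26 + 5² + 0)² + 1667 = 4*(26 + 25 + 0)² + 1667 = 4*51² + 1667 = 4*2601 + 1667 = 10404 + 1667 = 12071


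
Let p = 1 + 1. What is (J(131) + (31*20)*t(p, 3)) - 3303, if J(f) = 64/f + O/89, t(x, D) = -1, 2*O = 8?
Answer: -45732037/11659 ≈ -3922.5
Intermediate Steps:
O = 4 (O = (½)*8 = 4)
p = 2
J(f) = 4/89 + 64/f (J(f) = 64/f + 4/89 = 4/89 + 64/f)
(J(131) + (31*20)*t(p, 3)) - 3303 = ((4/89 + 64/131) + (31*20)*(-1)) - 3303 = ((4/89 + 64*(1/131)) + 620*(-1)) - 3303 = ((4/89 + 64/131) - 620) - 3303 = (6220/11659 - 620) - 3303 = -7222360/11659 - 3303 = -45732037/11659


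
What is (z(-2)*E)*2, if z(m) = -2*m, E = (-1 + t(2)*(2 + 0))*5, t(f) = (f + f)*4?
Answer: 1240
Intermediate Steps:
t(f) = 8*f (t(f) = (2*f)*4 = 8*f)
E = 155 (E = (-1 + (8*2)*(2 + 0))*5 = (-1 + 16*2)*5 = (-1 + 32)*5 = 31*5 = 155)
(z(-2)*E)*2 = (-2*(-2)*155)*2 = (4*155)*2 = 620*2 = 1240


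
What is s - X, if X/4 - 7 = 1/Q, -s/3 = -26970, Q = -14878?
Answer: 601681200/7439 ≈ 80882.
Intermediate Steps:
s = 80910 (s = -3*(-26970) = 80910)
X = 208290/7439 (X = 28 + 4/(-14878) = 28 + 4*(-1/14878) = 28 - 2/7439 = 208290/7439 ≈ 28.000)
s - X = 80910 - 1*208290/7439 = 80910 - 208290/7439 = 601681200/7439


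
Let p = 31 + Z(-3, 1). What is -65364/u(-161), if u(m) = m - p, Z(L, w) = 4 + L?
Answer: 65364/193 ≈ 338.67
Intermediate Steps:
p = 32 (p = 31 + (4 - 3) = 31 + 1 = 32)
u(m) = -32 + m (u(m) = m - 1*32 = m - 32 = -32 + m)
-65364/u(-161) = -65364/(-32 - 161) = -65364/(-193) = -65364*(-1/193) = 65364/193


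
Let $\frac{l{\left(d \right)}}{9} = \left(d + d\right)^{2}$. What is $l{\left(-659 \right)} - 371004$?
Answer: $15263112$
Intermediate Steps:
$l{\left(d \right)} = 36 d^{2}$ ($l{\left(d \right)} = 9 \left(d + d\right)^{2} = 9 \left(2 d\right)^{2} = 9 \cdot 4 d^{2} = 36 d^{2}$)
$l{\left(-659 \right)} - 371004 = 36 \left(-659\right)^{2} - 371004 = 36 \cdot 434281 - 371004 = 15634116 - 371004 = 15263112$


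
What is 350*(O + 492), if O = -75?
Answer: 145950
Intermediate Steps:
350*(O + 492) = 350*(-75 + 492) = 350*417 = 145950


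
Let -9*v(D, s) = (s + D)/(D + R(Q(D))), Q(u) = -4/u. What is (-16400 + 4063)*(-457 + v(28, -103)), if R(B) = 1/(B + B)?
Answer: 828170473/147 ≈ 5.6338e+6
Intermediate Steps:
R(B) = 1/(2*B)
v(D, s) = -8*(D + s)/(63*D) (v(D, s) = -(s + D)/(9*(D + 1/(2*((-4/D))))) = -(D + s)/(9*(D + (-D/4)/2)) = -(D + s)/(9*(D - D/8)) = -(D + s)/(9*(7*D/8)) = -(D + s)*8/(7*D)/9 = -8*(D + s)/(63*D))
(-16400 + 4063)*(-457 + v(28, -103)) = (-16400 + 4063)*(-457 + (8/63)*(-1*28 - 1*(-103))/28) = -12337*(-457 + (8/63)*(1/28)*(-28 + 103)) = -12337*(-457 + (8/63)*(1/28)*75) = -12337*(-457 + 50/147) = -12337*(-67129/147) = 828170473/147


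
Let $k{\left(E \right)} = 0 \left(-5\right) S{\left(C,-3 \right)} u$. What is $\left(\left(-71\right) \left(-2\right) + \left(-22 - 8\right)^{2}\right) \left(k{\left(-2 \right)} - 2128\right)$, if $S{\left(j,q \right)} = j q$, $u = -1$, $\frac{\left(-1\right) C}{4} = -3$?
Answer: $-2217376$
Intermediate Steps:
$C = 12$ ($C = \left(-4\right) \left(-3\right) = 12$)
$k{\left(E \right)} = 0$ ($k{\left(E \right)} = 0 \left(-5\right) 12 \left(-3\right) \left(-1\right) = 0 \left(-36\right) \left(-1\right) = 0 \left(-1\right) = 0$)
$\left(\left(-71\right) \left(-2\right) + \left(-22 - 8\right)^{2}\right) \left(k{\left(-2 \right)} - 2128\right) = \left(\left(-71\right) \left(-2\right) + \left(-22 - 8\right)^{2}\right) \left(0 - 2128\right) = \left(142 + \left(-30\right)^{2}\right) \left(-2128\right) = \left(142 + 900\right) \left(-2128\right) = 1042 \left(-2128\right) = -2217376$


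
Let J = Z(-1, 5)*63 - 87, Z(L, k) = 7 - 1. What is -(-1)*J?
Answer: 291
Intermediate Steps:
Z(L, k) = 6
J = 291 (J = 6*63 - 87 = 378 - 87 = 291)
-(-1)*J = -(-1)*291 = -1*(-291) = 291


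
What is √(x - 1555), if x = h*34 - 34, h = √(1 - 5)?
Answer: √(-1589 + 68*I) ≈ 0.8527 + 39.871*I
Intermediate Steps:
h = 2*I (h = √(-4) = 2*I ≈ 2.0*I)
x = -34 + 68*I (x = (2*I)*34 - 34 = 68*I - 34 = -34 + 68*I ≈ -34.0 + 68.0*I)
√(x - 1555) = √((-34 + 68*I) - 1555) = √(-1589 + 68*I)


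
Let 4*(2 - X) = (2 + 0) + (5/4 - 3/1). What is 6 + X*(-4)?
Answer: -7/4 ≈ -1.7500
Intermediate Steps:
X = 31/16 (X = 2 - ((2 + 0) + (5/4 - 3/1))/4 = 2 - (2 + (5*(¼) - 3*1))/4 = 2 - (2 + (5/4 - 3))/4 = 2 - (2 - 7/4)/4 = 2 - ¼*¼ = 2 - 1/16 = 31/16 ≈ 1.9375)
6 + X*(-4) = 6 + (31/16)*(-4) = 6 - 31/4 = -7/4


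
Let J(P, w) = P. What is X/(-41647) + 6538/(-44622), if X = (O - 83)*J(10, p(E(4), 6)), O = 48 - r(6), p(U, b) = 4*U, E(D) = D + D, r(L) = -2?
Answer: -128781413/929186217 ≈ -0.13860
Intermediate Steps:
E(D) = 2*D
O = 50 (O = 48 - 1*(-2) = 48 + 2 = 50)
X = -330 (X = (50 - 83)*10 = -33*10 = -330)
X/(-41647) + 6538/(-44622) = -330/(-41647) + 6538/(-44622) = -330*(-1/41647) + 6538*(-1/44622) = 330/41647 - 3269/22311 = -128781413/929186217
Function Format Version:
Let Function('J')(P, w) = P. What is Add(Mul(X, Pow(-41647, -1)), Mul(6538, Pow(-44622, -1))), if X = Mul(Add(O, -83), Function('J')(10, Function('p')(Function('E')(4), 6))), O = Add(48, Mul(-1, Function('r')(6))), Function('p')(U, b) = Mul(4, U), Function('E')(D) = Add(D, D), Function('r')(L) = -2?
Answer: Rational(-128781413, 929186217) ≈ -0.13860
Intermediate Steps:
Function('E')(D) = Mul(2, D)
O = 50 (O = Add(48, Mul(-1, -2)) = Add(48, 2) = 50)
X = -330 (X = Mul(Add(50, -83), 10) = Mul(-33, 10) = -330)
Add(Mul(X, Pow(-41647, -1)), Mul(6538, Pow(-44622, -1))) = Add(Mul(-330, Pow(-41647, -1)), Mul(6538, Pow(-44622, -1))) = Add(Mul(-330, Rational(-1, 41647)), Mul(6538, Rational(-1, 44622))) = Add(Rational(330, 41647), Rational(-3269, 22311)) = Rational(-128781413, 929186217)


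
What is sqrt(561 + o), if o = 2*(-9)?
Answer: sqrt(543) ≈ 23.302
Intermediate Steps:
o = -18
sqrt(561 + o) = sqrt(561 - 18) = sqrt(543)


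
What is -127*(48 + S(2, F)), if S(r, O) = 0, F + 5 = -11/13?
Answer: -6096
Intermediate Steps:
F = -76/13 (F = -5 - 11/13 = -76/13 ≈ -5.8462)
-127*(48 + S(2, F)) = -127*(48 + 0) = -127*48 = -1*6096 = -6096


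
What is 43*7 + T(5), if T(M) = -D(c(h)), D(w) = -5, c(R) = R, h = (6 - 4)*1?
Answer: 306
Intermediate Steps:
h = 2 (h = 2*1 = 2)
T(M) = 5 (T(M) = -1*(-5) = 5)
43*7 + T(5) = 43*7 + 5 = 301 + 5 = 306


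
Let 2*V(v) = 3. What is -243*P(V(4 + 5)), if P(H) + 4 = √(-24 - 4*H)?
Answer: 972 - 243*I*√30 ≈ 972.0 - 1331.0*I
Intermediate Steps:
V(v) = 3/2 (V(v) = (½)*3 = 3/2)
P(H) = -4 + √(-24 - 4*H)
-243*P(V(4 + 5)) = -243*(-4 + 2*√(-6 - 1*3/2)) = -243*(-4 + 2*√(-6 - 3/2)) = -243*(-4 + 2*√(-15/2)) = -243*(-4 + 2*(I*√30/2)) = -243*(-4 + I*√30) = 972 - 243*I*√30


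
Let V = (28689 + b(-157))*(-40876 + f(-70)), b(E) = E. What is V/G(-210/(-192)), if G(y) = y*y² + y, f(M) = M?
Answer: -5468844720128/11245 ≈ -4.8634e+8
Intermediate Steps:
G(y) = y + y³ (G(y) = y³ + y = y + y³)
V = -1168271272 (V = (28689 - 157)*(-40876 - 70) = 28532*(-40946) = -1168271272)
V/G(-210/(-192)) = -1168271272/(-210/(-192) + (-210/(-192))³) = -1168271272/(-210*(-1/192) + (-210*(-1/192))³) = -1168271272/(35/32 + (35/32)³) = -1168271272/(35/32 + 42875/32768) = -1168271272/78715/32768 = -1168271272*32768/78715 = -5468844720128/11245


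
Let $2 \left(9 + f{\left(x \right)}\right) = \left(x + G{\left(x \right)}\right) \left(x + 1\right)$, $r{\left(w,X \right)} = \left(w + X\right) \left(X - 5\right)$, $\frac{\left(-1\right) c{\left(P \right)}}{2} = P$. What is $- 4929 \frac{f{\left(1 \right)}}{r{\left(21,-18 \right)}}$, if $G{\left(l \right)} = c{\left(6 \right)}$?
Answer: $- \frac{32860}{23} \approx -1428.7$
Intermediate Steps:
$c{\left(P \right)} = - 2 P$
$r{\left(w,X \right)} = \left(-5 + X\right) \left(X + w\right)$ ($r{\left(w,X \right)} = \left(X + w\right) \left(-5 + X\right) = \left(-5 + X\right) \left(X + w\right)$)
$G{\left(l \right)} = -12$ ($G{\left(l \right)} = \left(-2\right) 6 = -12$)
$f{\left(x \right)} = -9 + \frac{\left(1 + x\right) \left(-12 + x\right)}{2}$ ($f{\left(x \right)} = -9 + \frac{\left(x - 12\right) \left(x + 1\right)}{2} = -9 + \frac{\left(-12 + x\right) \left(1 + x\right)}{2} = -9 + \frac{\left(1 + x\right) \left(-12 + x\right)}{2}$)
$- 4929 \frac{f{\left(1 \right)}}{r{\left(21,-18 \right)}} = - 4929 \frac{-15 + \frac{1^{2}}{2} - \frac{11}{2}}{\left(-18\right)^{2} - -90 - 105 - 378} = - 4929 \frac{-15 + \frac{1}{2} \cdot 1 - \frac{11}{2}}{324 + 90 - 105 - 378} = - 4929 \frac{-15 + \frac{1}{2} - \frac{11}{2}}{-69} = - 4929 \left(\left(-20\right) \left(- \frac{1}{69}\right)\right) = \left(-4929\right) \frac{20}{69} = - \frac{32860}{23}$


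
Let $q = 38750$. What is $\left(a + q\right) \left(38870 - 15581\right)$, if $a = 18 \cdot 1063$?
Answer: $1348060476$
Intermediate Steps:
$a = 19134$
$\left(a + q\right) \left(38870 - 15581\right) = \left(19134 + 38750\right) \left(38870 - 15581\right) = 57884 \cdot 23289 = 1348060476$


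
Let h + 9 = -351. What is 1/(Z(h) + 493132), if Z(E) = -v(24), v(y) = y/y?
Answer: 1/493131 ≈ 2.0279e-6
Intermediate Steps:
v(y) = 1
h = -360 (h = -9 - 351 = -360)
Z(E) = -1 (Z(E) = -1*1 = -1)
1/(Z(h) + 493132) = 1/(-1 + 493132) = 1/493131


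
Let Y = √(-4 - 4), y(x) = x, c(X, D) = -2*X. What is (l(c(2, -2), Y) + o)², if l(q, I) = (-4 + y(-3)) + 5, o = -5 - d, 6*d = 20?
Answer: 961/9 ≈ 106.78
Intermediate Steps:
d = 10/3 (d = (⅙)*20 = 10/3 ≈ 3.3333)
Y = 2*I*√2 (Y = √(-8) = 2*I*√2 ≈ 2.8284*I)
o = -25/3 (o = -5 - 1*10/3 = -5 - 10/3 = -25/3 ≈ -8.3333)
l(q, I) = -2 (l(q, I) = (-4 - 3) + 5 = -7 + 5 = -2)
(l(c(2, -2), Y) + o)² = (-2 - 25/3)² = (-31/3)² = 961/9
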